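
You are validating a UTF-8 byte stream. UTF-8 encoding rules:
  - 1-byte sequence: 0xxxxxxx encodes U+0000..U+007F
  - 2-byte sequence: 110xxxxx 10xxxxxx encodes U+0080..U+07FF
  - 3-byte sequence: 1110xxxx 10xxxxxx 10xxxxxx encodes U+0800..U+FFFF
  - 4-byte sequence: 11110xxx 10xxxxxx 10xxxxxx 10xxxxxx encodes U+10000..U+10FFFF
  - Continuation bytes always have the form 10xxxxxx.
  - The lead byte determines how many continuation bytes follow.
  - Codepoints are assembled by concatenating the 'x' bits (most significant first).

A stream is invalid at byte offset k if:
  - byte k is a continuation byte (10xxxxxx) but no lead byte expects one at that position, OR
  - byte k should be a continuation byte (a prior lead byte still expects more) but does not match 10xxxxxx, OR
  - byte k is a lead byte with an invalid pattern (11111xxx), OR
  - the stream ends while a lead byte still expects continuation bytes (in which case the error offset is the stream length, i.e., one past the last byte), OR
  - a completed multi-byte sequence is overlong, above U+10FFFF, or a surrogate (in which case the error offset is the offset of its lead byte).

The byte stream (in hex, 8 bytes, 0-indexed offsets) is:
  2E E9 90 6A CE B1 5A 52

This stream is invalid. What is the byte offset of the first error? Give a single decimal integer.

Byte[0]=2E: 1-byte ASCII. cp=U+002E
Byte[1]=E9: 3-byte lead, need 2 cont bytes. acc=0x9
Byte[2]=90: continuation. acc=(acc<<6)|0x10=0x250
Byte[3]=6A: expected 10xxxxxx continuation. INVALID

Answer: 3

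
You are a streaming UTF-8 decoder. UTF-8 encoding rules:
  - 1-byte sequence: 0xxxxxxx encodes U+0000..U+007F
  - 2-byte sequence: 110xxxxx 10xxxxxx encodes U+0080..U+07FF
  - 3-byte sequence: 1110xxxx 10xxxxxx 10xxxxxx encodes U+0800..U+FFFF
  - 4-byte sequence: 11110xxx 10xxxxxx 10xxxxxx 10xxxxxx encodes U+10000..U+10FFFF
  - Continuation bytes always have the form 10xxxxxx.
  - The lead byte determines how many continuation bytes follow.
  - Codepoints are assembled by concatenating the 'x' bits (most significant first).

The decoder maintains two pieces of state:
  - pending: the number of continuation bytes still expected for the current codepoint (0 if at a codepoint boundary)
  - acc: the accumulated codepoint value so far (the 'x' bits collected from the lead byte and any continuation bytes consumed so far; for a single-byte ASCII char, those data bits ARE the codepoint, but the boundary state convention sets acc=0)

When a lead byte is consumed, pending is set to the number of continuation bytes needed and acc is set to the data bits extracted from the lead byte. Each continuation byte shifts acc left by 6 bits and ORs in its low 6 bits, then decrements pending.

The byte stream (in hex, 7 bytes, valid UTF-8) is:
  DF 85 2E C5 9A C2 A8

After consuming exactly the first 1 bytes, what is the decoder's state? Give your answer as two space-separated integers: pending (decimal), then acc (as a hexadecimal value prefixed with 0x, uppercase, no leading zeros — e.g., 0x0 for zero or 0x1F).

Answer: 1 0x1F

Derivation:
Byte[0]=DF: 2-byte lead. pending=1, acc=0x1F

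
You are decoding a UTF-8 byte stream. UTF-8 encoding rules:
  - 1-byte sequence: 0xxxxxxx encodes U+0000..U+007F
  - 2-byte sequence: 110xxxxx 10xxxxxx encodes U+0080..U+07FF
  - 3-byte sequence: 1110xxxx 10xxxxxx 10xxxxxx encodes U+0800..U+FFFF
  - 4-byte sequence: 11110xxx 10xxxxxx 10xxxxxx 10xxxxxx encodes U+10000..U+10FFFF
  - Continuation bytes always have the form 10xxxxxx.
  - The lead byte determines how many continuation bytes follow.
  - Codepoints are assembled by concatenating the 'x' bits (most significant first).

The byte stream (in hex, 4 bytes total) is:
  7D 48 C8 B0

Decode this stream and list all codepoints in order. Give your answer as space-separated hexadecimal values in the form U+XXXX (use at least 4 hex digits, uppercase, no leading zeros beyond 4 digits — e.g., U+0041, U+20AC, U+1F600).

Answer: U+007D U+0048 U+0230

Derivation:
Byte[0]=7D: 1-byte ASCII. cp=U+007D
Byte[1]=48: 1-byte ASCII. cp=U+0048
Byte[2]=C8: 2-byte lead, need 1 cont bytes. acc=0x8
Byte[3]=B0: continuation. acc=(acc<<6)|0x30=0x230
Completed: cp=U+0230 (starts at byte 2)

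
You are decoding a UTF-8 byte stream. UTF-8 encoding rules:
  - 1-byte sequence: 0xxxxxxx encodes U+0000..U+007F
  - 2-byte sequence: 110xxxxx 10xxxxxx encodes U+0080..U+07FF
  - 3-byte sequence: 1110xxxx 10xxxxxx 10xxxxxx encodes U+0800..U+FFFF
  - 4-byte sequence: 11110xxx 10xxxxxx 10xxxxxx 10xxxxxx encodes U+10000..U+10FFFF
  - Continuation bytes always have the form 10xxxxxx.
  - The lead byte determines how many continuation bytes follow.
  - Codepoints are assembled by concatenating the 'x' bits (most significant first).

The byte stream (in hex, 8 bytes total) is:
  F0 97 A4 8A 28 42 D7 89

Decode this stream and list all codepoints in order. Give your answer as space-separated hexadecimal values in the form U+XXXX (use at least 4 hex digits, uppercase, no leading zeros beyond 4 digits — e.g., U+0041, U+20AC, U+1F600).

Answer: U+1790A U+0028 U+0042 U+05C9

Derivation:
Byte[0]=F0: 4-byte lead, need 3 cont bytes. acc=0x0
Byte[1]=97: continuation. acc=(acc<<6)|0x17=0x17
Byte[2]=A4: continuation. acc=(acc<<6)|0x24=0x5E4
Byte[3]=8A: continuation. acc=(acc<<6)|0x0A=0x1790A
Completed: cp=U+1790A (starts at byte 0)
Byte[4]=28: 1-byte ASCII. cp=U+0028
Byte[5]=42: 1-byte ASCII. cp=U+0042
Byte[6]=D7: 2-byte lead, need 1 cont bytes. acc=0x17
Byte[7]=89: continuation. acc=(acc<<6)|0x09=0x5C9
Completed: cp=U+05C9 (starts at byte 6)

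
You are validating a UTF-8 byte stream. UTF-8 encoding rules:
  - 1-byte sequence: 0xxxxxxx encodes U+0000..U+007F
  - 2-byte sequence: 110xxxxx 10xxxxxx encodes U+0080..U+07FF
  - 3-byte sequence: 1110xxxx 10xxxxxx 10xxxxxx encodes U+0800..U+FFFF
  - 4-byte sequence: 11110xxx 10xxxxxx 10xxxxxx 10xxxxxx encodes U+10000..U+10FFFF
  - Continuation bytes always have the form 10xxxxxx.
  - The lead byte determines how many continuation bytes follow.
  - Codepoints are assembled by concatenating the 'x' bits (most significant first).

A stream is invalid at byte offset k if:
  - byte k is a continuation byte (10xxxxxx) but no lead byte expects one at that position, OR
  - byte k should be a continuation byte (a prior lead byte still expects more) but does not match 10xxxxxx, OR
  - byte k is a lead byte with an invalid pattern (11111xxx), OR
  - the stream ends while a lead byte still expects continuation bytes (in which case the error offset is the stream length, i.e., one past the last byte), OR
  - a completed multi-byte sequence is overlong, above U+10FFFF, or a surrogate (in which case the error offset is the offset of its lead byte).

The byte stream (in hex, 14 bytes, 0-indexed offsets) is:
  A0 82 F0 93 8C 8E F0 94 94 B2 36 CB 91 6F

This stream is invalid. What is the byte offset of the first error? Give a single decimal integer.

Answer: 0

Derivation:
Byte[0]=A0: INVALID lead byte (not 0xxx/110x/1110/11110)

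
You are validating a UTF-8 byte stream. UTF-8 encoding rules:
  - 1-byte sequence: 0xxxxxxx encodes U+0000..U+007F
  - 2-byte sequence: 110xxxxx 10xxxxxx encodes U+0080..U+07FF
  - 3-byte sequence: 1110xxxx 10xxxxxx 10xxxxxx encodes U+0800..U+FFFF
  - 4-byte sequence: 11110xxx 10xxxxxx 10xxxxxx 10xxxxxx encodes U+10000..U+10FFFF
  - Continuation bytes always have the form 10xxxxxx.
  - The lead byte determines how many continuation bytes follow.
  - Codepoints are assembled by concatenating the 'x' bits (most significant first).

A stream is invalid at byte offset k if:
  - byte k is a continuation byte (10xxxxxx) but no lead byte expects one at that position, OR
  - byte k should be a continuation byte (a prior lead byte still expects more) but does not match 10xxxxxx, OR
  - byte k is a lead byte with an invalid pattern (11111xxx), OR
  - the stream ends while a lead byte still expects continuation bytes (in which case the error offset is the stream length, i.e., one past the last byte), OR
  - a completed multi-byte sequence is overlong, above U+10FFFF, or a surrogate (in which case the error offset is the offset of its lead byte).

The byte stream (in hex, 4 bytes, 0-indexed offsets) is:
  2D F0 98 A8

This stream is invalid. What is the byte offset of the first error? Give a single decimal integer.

Answer: 4

Derivation:
Byte[0]=2D: 1-byte ASCII. cp=U+002D
Byte[1]=F0: 4-byte lead, need 3 cont bytes. acc=0x0
Byte[2]=98: continuation. acc=(acc<<6)|0x18=0x18
Byte[3]=A8: continuation. acc=(acc<<6)|0x28=0x628
Byte[4]: stream ended, expected continuation. INVALID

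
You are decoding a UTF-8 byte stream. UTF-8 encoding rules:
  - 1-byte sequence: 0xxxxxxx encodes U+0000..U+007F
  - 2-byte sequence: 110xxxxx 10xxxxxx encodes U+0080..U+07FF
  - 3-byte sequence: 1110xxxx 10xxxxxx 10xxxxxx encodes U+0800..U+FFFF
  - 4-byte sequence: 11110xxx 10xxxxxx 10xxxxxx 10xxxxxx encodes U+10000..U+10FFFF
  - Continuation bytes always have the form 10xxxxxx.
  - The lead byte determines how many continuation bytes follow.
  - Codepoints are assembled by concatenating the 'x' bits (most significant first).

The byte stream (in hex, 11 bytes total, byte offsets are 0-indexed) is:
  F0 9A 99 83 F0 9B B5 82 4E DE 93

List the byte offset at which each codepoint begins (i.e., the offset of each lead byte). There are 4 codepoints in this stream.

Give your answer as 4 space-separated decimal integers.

Byte[0]=F0: 4-byte lead, need 3 cont bytes. acc=0x0
Byte[1]=9A: continuation. acc=(acc<<6)|0x1A=0x1A
Byte[2]=99: continuation. acc=(acc<<6)|0x19=0x699
Byte[3]=83: continuation. acc=(acc<<6)|0x03=0x1A643
Completed: cp=U+1A643 (starts at byte 0)
Byte[4]=F0: 4-byte lead, need 3 cont bytes. acc=0x0
Byte[5]=9B: continuation. acc=(acc<<6)|0x1B=0x1B
Byte[6]=B5: continuation. acc=(acc<<6)|0x35=0x6F5
Byte[7]=82: continuation. acc=(acc<<6)|0x02=0x1BD42
Completed: cp=U+1BD42 (starts at byte 4)
Byte[8]=4E: 1-byte ASCII. cp=U+004E
Byte[9]=DE: 2-byte lead, need 1 cont bytes. acc=0x1E
Byte[10]=93: continuation. acc=(acc<<6)|0x13=0x793
Completed: cp=U+0793 (starts at byte 9)

Answer: 0 4 8 9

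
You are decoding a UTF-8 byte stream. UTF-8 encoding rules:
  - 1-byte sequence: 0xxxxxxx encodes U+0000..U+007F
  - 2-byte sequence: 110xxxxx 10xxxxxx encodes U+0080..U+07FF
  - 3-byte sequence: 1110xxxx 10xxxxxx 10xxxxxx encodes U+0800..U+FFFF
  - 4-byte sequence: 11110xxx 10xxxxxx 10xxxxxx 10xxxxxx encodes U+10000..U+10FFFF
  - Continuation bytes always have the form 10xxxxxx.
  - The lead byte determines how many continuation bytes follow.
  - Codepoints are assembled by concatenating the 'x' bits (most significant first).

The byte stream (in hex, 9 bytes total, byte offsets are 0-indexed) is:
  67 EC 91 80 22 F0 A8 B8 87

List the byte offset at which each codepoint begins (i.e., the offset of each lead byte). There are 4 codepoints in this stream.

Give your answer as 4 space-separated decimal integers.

Byte[0]=67: 1-byte ASCII. cp=U+0067
Byte[1]=EC: 3-byte lead, need 2 cont bytes. acc=0xC
Byte[2]=91: continuation. acc=(acc<<6)|0x11=0x311
Byte[3]=80: continuation. acc=(acc<<6)|0x00=0xC440
Completed: cp=U+C440 (starts at byte 1)
Byte[4]=22: 1-byte ASCII. cp=U+0022
Byte[5]=F0: 4-byte lead, need 3 cont bytes. acc=0x0
Byte[6]=A8: continuation. acc=(acc<<6)|0x28=0x28
Byte[7]=B8: continuation. acc=(acc<<6)|0x38=0xA38
Byte[8]=87: continuation. acc=(acc<<6)|0x07=0x28E07
Completed: cp=U+28E07 (starts at byte 5)

Answer: 0 1 4 5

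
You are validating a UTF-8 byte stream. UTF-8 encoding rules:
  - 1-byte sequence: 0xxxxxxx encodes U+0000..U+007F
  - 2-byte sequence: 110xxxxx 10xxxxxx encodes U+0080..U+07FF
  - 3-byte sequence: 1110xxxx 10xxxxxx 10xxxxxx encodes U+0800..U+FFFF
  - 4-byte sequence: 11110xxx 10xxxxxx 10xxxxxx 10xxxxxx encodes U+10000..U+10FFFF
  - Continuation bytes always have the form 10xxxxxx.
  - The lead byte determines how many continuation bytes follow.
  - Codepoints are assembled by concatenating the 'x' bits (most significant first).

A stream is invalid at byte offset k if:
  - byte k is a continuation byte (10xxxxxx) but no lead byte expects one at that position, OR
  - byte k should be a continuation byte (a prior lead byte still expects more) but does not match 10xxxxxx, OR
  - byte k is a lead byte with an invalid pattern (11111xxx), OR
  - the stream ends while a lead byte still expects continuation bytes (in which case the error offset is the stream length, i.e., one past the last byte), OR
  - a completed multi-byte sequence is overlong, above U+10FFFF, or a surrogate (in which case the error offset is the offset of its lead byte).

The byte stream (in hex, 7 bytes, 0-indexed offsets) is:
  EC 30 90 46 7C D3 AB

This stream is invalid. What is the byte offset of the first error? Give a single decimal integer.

Byte[0]=EC: 3-byte lead, need 2 cont bytes. acc=0xC
Byte[1]=30: expected 10xxxxxx continuation. INVALID

Answer: 1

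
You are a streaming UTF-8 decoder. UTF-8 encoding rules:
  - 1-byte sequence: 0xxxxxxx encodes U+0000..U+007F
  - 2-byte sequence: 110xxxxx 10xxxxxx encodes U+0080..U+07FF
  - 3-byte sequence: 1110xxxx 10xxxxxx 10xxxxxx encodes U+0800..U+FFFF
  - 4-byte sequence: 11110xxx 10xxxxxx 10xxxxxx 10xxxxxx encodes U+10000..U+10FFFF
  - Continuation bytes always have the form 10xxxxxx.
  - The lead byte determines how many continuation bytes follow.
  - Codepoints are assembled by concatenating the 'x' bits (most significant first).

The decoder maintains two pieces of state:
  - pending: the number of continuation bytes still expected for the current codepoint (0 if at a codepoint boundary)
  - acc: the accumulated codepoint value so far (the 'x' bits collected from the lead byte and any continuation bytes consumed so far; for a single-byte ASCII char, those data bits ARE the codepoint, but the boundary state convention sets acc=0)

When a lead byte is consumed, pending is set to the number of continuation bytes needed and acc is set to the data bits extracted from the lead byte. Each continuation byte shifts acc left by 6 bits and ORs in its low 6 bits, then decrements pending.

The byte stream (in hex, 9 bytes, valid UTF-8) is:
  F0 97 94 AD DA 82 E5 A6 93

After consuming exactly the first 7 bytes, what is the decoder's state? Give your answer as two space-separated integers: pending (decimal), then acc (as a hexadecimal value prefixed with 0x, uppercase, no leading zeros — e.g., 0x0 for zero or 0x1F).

Byte[0]=F0: 4-byte lead. pending=3, acc=0x0
Byte[1]=97: continuation. acc=(acc<<6)|0x17=0x17, pending=2
Byte[2]=94: continuation. acc=(acc<<6)|0x14=0x5D4, pending=1
Byte[3]=AD: continuation. acc=(acc<<6)|0x2D=0x1752D, pending=0
Byte[4]=DA: 2-byte lead. pending=1, acc=0x1A
Byte[5]=82: continuation. acc=(acc<<6)|0x02=0x682, pending=0
Byte[6]=E5: 3-byte lead. pending=2, acc=0x5

Answer: 2 0x5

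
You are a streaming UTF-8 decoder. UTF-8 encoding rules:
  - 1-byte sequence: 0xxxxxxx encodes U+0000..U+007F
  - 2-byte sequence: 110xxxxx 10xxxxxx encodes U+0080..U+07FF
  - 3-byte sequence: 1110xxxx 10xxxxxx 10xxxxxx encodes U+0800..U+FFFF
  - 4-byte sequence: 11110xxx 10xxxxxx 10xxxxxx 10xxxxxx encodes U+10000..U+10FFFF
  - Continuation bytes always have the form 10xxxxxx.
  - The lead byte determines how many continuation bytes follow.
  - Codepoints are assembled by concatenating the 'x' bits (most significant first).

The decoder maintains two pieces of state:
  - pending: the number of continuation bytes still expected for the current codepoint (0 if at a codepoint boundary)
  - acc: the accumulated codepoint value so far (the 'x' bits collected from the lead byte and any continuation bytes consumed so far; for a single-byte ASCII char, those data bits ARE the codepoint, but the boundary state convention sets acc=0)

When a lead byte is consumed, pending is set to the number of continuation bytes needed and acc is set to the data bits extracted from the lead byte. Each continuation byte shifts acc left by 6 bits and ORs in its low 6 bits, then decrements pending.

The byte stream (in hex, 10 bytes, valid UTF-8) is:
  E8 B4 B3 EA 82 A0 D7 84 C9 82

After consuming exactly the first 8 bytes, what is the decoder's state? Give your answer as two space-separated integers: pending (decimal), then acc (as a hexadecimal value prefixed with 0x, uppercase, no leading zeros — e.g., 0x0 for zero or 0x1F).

Byte[0]=E8: 3-byte lead. pending=2, acc=0x8
Byte[1]=B4: continuation. acc=(acc<<6)|0x34=0x234, pending=1
Byte[2]=B3: continuation. acc=(acc<<6)|0x33=0x8D33, pending=0
Byte[3]=EA: 3-byte lead. pending=2, acc=0xA
Byte[4]=82: continuation. acc=(acc<<6)|0x02=0x282, pending=1
Byte[5]=A0: continuation. acc=(acc<<6)|0x20=0xA0A0, pending=0
Byte[6]=D7: 2-byte lead. pending=1, acc=0x17
Byte[7]=84: continuation. acc=(acc<<6)|0x04=0x5C4, pending=0

Answer: 0 0x5C4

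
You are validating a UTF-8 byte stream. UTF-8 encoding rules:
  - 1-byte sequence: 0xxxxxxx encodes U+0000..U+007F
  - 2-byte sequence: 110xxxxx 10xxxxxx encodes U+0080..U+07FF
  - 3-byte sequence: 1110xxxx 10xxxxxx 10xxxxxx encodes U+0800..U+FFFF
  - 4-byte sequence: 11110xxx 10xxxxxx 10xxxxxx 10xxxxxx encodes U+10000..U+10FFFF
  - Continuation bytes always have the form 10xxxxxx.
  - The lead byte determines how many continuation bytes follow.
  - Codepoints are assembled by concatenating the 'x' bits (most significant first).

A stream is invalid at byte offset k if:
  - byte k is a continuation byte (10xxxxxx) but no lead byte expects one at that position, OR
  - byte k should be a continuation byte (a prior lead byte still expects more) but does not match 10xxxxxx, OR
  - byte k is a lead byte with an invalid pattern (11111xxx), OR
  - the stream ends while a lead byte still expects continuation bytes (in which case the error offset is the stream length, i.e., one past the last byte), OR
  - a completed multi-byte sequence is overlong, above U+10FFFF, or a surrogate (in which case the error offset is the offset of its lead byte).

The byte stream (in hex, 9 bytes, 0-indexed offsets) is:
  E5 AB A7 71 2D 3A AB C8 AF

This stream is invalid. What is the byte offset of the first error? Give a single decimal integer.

Answer: 6

Derivation:
Byte[0]=E5: 3-byte lead, need 2 cont bytes. acc=0x5
Byte[1]=AB: continuation. acc=(acc<<6)|0x2B=0x16B
Byte[2]=A7: continuation. acc=(acc<<6)|0x27=0x5AE7
Completed: cp=U+5AE7 (starts at byte 0)
Byte[3]=71: 1-byte ASCII. cp=U+0071
Byte[4]=2D: 1-byte ASCII. cp=U+002D
Byte[5]=3A: 1-byte ASCII. cp=U+003A
Byte[6]=AB: INVALID lead byte (not 0xxx/110x/1110/11110)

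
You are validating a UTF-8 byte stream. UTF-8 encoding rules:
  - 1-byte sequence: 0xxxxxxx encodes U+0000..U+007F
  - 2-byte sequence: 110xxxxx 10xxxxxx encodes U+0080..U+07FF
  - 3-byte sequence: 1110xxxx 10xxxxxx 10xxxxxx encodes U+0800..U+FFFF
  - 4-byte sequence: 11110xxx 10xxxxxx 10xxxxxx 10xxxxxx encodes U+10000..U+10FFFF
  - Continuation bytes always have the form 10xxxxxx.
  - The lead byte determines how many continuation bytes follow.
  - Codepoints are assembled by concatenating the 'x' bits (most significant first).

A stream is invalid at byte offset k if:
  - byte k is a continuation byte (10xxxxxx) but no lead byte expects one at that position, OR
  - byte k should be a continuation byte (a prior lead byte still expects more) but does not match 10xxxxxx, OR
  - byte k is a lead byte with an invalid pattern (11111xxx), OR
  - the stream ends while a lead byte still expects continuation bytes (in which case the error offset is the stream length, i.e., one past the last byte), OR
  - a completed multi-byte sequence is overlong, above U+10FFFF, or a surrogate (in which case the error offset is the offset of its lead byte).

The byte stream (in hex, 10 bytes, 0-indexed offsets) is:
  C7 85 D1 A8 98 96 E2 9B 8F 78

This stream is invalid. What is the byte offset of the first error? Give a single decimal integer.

Answer: 4

Derivation:
Byte[0]=C7: 2-byte lead, need 1 cont bytes. acc=0x7
Byte[1]=85: continuation. acc=(acc<<6)|0x05=0x1C5
Completed: cp=U+01C5 (starts at byte 0)
Byte[2]=D1: 2-byte lead, need 1 cont bytes. acc=0x11
Byte[3]=A8: continuation. acc=(acc<<6)|0x28=0x468
Completed: cp=U+0468 (starts at byte 2)
Byte[4]=98: INVALID lead byte (not 0xxx/110x/1110/11110)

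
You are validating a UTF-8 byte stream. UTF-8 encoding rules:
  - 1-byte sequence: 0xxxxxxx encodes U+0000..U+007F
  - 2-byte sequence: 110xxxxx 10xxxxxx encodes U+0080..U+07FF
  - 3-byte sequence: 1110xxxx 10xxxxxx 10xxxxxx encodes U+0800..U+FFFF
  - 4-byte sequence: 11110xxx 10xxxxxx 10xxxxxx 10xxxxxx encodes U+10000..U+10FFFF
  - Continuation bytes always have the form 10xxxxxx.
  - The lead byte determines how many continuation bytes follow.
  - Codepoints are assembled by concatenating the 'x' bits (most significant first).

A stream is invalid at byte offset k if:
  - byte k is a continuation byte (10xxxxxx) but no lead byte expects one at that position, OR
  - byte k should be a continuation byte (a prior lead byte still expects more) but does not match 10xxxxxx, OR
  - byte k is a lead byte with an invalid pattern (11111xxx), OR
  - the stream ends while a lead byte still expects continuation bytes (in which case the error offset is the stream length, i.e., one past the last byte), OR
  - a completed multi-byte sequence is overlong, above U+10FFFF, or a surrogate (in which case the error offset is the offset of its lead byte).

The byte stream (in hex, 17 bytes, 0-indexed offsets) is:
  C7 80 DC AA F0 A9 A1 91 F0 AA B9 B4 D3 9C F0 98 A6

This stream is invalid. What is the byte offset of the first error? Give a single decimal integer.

Answer: 17

Derivation:
Byte[0]=C7: 2-byte lead, need 1 cont bytes. acc=0x7
Byte[1]=80: continuation. acc=(acc<<6)|0x00=0x1C0
Completed: cp=U+01C0 (starts at byte 0)
Byte[2]=DC: 2-byte lead, need 1 cont bytes. acc=0x1C
Byte[3]=AA: continuation. acc=(acc<<6)|0x2A=0x72A
Completed: cp=U+072A (starts at byte 2)
Byte[4]=F0: 4-byte lead, need 3 cont bytes. acc=0x0
Byte[5]=A9: continuation. acc=(acc<<6)|0x29=0x29
Byte[6]=A1: continuation. acc=(acc<<6)|0x21=0xA61
Byte[7]=91: continuation. acc=(acc<<6)|0x11=0x29851
Completed: cp=U+29851 (starts at byte 4)
Byte[8]=F0: 4-byte lead, need 3 cont bytes. acc=0x0
Byte[9]=AA: continuation. acc=(acc<<6)|0x2A=0x2A
Byte[10]=B9: continuation. acc=(acc<<6)|0x39=0xAB9
Byte[11]=B4: continuation. acc=(acc<<6)|0x34=0x2AE74
Completed: cp=U+2AE74 (starts at byte 8)
Byte[12]=D3: 2-byte lead, need 1 cont bytes. acc=0x13
Byte[13]=9C: continuation. acc=(acc<<6)|0x1C=0x4DC
Completed: cp=U+04DC (starts at byte 12)
Byte[14]=F0: 4-byte lead, need 3 cont bytes. acc=0x0
Byte[15]=98: continuation. acc=(acc<<6)|0x18=0x18
Byte[16]=A6: continuation. acc=(acc<<6)|0x26=0x626
Byte[17]: stream ended, expected continuation. INVALID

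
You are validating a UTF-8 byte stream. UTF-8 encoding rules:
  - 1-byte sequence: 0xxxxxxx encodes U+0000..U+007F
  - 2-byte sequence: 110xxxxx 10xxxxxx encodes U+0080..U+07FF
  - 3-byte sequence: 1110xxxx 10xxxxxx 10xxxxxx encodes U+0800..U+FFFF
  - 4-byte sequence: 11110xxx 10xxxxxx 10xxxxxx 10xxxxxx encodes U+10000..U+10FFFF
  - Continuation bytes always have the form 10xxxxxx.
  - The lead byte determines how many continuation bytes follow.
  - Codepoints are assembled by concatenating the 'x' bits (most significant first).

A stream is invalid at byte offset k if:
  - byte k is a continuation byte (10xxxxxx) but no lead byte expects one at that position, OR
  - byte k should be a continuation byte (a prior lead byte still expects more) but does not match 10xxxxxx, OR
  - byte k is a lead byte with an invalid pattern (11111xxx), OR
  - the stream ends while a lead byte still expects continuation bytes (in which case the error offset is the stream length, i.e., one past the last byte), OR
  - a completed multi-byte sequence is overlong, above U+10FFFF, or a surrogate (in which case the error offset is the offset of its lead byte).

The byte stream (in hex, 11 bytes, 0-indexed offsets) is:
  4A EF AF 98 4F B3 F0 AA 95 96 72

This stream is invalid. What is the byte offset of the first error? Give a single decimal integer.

Byte[0]=4A: 1-byte ASCII. cp=U+004A
Byte[1]=EF: 3-byte lead, need 2 cont bytes. acc=0xF
Byte[2]=AF: continuation. acc=(acc<<6)|0x2F=0x3EF
Byte[3]=98: continuation. acc=(acc<<6)|0x18=0xFBD8
Completed: cp=U+FBD8 (starts at byte 1)
Byte[4]=4F: 1-byte ASCII. cp=U+004F
Byte[5]=B3: INVALID lead byte (not 0xxx/110x/1110/11110)

Answer: 5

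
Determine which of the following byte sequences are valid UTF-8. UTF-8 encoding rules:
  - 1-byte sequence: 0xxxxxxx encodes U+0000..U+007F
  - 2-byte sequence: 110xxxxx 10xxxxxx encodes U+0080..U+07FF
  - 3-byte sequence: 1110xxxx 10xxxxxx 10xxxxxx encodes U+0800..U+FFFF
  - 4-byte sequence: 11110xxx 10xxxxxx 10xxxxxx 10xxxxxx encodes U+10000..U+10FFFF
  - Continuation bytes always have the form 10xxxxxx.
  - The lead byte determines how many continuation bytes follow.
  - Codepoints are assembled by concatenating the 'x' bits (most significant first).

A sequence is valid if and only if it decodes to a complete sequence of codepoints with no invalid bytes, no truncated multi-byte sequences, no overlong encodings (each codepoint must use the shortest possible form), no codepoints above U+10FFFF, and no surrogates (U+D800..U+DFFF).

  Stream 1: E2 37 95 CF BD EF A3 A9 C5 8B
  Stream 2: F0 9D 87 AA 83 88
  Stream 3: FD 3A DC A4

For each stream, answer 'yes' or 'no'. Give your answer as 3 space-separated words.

Stream 1: error at byte offset 1. INVALID
Stream 2: error at byte offset 4. INVALID
Stream 3: error at byte offset 0. INVALID

Answer: no no no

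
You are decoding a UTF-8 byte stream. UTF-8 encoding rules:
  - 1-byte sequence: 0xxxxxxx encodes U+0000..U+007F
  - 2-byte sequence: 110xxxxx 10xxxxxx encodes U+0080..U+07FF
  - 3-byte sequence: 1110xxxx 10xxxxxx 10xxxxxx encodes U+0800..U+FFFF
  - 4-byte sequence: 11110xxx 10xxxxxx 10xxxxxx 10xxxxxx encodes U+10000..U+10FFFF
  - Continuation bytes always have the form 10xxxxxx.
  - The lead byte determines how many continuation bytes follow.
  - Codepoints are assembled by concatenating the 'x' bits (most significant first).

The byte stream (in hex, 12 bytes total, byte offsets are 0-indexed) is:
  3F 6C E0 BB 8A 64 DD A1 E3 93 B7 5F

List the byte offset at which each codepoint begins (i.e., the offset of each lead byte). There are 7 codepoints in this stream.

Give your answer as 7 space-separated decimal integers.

Answer: 0 1 2 5 6 8 11

Derivation:
Byte[0]=3F: 1-byte ASCII. cp=U+003F
Byte[1]=6C: 1-byte ASCII. cp=U+006C
Byte[2]=E0: 3-byte lead, need 2 cont bytes. acc=0x0
Byte[3]=BB: continuation. acc=(acc<<6)|0x3B=0x3B
Byte[4]=8A: continuation. acc=(acc<<6)|0x0A=0xECA
Completed: cp=U+0ECA (starts at byte 2)
Byte[5]=64: 1-byte ASCII. cp=U+0064
Byte[6]=DD: 2-byte lead, need 1 cont bytes. acc=0x1D
Byte[7]=A1: continuation. acc=(acc<<6)|0x21=0x761
Completed: cp=U+0761 (starts at byte 6)
Byte[8]=E3: 3-byte lead, need 2 cont bytes. acc=0x3
Byte[9]=93: continuation. acc=(acc<<6)|0x13=0xD3
Byte[10]=B7: continuation. acc=(acc<<6)|0x37=0x34F7
Completed: cp=U+34F7 (starts at byte 8)
Byte[11]=5F: 1-byte ASCII. cp=U+005F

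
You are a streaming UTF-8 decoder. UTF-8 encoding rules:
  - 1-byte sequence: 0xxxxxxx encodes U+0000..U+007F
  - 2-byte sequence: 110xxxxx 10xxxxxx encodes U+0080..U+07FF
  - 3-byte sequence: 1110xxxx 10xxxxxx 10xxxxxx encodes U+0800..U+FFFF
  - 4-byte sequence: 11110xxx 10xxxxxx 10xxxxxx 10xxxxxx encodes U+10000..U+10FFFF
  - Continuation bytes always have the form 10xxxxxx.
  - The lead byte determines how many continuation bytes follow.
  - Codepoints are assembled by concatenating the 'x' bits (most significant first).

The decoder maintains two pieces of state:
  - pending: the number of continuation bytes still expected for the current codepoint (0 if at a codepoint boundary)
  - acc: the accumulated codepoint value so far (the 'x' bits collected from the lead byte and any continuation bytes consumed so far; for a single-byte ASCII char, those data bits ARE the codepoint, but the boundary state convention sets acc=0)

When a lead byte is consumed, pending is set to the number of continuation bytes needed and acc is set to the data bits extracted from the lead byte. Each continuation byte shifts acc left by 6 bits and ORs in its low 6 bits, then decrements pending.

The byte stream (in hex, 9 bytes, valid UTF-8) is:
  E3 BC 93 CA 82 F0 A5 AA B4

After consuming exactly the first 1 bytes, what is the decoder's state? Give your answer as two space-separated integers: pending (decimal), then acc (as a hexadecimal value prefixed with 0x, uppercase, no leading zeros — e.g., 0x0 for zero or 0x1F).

Answer: 2 0x3

Derivation:
Byte[0]=E3: 3-byte lead. pending=2, acc=0x3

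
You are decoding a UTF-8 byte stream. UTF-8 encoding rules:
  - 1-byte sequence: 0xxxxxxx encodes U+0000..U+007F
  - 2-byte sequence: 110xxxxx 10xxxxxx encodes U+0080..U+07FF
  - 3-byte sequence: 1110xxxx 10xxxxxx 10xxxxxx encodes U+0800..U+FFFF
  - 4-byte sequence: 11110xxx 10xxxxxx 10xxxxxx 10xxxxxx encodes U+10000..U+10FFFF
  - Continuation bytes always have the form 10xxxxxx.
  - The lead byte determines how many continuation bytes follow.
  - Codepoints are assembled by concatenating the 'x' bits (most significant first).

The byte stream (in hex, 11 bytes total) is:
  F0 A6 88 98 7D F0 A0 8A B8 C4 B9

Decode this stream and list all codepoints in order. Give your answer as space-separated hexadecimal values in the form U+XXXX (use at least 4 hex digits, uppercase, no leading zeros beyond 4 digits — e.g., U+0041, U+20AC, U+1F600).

Answer: U+26218 U+007D U+202B8 U+0139

Derivation:
Byte[0]=F0: 4-byte lead, need 3 cont bytes. acc=0x0
Byte[1]=A6: continuation. acc=(acc<<6)|0x26=0x26
Byte[2]=88: continuation. acc=(acc<<6)|0x08=0x988
Byte[3]=98: continuation. acc=(acc<<6)|0x18=0x26218
Completed: cp=U+26218 (starts at byte 0)
Byte[4]=7D: 1-byte ASCII. cp=U+007D
Byte[5]=F0: 4-byte lead, need 3 cont bytes. acc=0x0
Byte[6]=A0: continuation. acc=(acc<<6)|0x20=0x20
Byte[7]=8A: continuation. acc=(acc<<6)|0x0A=0x80A
Byte[8]=B8: continuation. acc=(acc<<6)|0x38=0x202B8
Completed: cp=U+202B8 (starts at byte 5)
Byte[9]=C4: 2-byte lead, need 1 cont bytes. acc=0x4
Byte[10]=B9: continuation. acc=(acc<<6)|0x39=0x139
Completed: cp=U+0139 (starts at byte 9)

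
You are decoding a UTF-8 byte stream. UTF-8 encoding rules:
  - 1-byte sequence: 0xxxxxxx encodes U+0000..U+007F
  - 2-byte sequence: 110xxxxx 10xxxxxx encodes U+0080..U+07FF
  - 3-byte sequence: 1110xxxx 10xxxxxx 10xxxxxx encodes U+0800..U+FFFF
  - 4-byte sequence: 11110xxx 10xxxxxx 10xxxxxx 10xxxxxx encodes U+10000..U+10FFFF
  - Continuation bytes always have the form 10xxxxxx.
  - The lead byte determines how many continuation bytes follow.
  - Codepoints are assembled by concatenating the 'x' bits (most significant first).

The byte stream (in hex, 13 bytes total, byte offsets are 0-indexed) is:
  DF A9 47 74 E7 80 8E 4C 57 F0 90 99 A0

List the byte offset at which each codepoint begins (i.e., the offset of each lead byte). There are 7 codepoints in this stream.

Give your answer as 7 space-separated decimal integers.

Answer: 0 2 3 4 7 8 9

Derivation:
Byte[0]=DF: 2-byte lead, need 1 cont bytes. acc=0x1F
Byte[1]=A9: continuation. acc=(acc<<6)|0x29=0x7E9
Completed: cp=U+07E9 (starts at byte 0)
Byte[2]=47: 1-byte ASCII. cp=U+0047
Byte[3]=74: 1-byte ASCII. cp=U+0074
Byte[4]=E7: 3-byte lead, need 2 cont bytes. acc=0x7
Byte[5]=80: continuation. acc=(acc<<6)|0x00=0x1C0
Byte[6]=8E: continuation. acc=(acc<<6)|0x0E=0x700E
Completed: cp=U+700E (starts at byte 4)
Byte[7]=4C: 1-byte ASCII. cp=U+004C
Byte[8]=57: 1-byte ASCII. cp=U+0057
Byte[9]=F0: 4-byte lead, need 3 cont bytes. acc=0x0
Byte[10]=90: continuation. acc=(acc<<6)|0x10=0x10
Byte[11]=99: continuation. acc=(acc<<6)|0x19=0x419
Byte[12]=A0: continuation. acc=(acc<<6)|0x20=0x10660
Completed: cp=U+10660 (starts at byte 9)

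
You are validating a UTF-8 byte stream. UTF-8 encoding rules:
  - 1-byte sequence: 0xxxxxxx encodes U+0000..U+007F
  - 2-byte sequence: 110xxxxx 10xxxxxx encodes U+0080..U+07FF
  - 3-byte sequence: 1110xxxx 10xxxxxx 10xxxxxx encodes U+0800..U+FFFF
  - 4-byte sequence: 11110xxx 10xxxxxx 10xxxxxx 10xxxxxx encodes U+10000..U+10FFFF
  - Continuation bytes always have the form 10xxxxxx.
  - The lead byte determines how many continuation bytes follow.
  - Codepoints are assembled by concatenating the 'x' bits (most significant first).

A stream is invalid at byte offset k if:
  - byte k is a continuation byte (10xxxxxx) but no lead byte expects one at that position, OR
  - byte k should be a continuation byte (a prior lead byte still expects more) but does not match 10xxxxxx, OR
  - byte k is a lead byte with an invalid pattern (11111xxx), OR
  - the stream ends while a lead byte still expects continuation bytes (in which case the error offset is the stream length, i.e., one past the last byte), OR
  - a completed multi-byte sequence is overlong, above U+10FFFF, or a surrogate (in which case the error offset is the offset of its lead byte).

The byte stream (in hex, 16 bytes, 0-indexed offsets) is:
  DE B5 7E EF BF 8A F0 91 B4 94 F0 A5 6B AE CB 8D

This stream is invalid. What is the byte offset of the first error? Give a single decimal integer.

Byte[0]=DE: 2-byte lead, need 1 cont bytes. acc=0x1E
Byte[1]=B5: continuation. acc=(acc<<6)|0x35=0x7B5
Completed: cp=U+07B5 (starts at byte 0)
Byte[2]=7E: 1-byte ASCII. cp=U+007E
Byte[3]=EF: 3-byte lead, need 2 cont bytes. acc=0xF
Byte[4]=BF: continuation. acc=(acc<<6)|0x3F=0x3FF
Byte[5]=8A: continuation. acc=(acc<<6)|0x0A=0xFFCA
Completed: cp=U+FFCA (starts at byte 3)
Byte[6]=F0: 4-byte lead, need 3 cont bytes. acc=0x0
Byte[7]=91: continuation. acc=(acc<<6)|0x11=0x11
Byte[8]=B4: continuation. acc=(acc<<6)|0x34=0x474
Byte[9]=94: continuation. acc=(acc<<6)|0x14=0x11D14
Completed: cp=U+11D14 (starts at byte 6)
Byte[10]=F0: 4-byte lead, need 3 cont bytes. acc=0x0
Byte[11]=A5: continuation. acc=(acc<<6)|0x25=0x25
Byte[12]=6B: expected 10xxxxxx continuation. INVALID

Answer: 12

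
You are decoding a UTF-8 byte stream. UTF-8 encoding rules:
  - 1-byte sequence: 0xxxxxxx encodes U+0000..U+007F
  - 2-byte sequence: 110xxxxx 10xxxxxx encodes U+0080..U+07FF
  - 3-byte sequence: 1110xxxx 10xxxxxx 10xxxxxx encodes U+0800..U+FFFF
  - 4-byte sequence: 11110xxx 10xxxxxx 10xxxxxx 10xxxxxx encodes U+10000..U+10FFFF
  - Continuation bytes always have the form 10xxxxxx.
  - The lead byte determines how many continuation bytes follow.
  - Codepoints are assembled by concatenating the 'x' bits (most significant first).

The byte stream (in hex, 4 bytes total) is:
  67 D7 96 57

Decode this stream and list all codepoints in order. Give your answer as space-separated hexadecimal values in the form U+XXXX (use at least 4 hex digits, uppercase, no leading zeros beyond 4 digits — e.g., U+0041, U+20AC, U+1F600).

Answer: U+0067 U+05D6 U+0057

Derivation:
Byte[0]=67: 1-byte ASCII. cp=U+0067
Byte[1]=D7: 2-byte lead, need 1 cont bytes. acc=0x17
Byte[2]=96: continuation. acc=(acc<<6)|0x16=0x5D6
Completed: cp=U+05D6 (starts at byte 1)
Byte[3]=57: 1-byte ASCII. cp=U+0057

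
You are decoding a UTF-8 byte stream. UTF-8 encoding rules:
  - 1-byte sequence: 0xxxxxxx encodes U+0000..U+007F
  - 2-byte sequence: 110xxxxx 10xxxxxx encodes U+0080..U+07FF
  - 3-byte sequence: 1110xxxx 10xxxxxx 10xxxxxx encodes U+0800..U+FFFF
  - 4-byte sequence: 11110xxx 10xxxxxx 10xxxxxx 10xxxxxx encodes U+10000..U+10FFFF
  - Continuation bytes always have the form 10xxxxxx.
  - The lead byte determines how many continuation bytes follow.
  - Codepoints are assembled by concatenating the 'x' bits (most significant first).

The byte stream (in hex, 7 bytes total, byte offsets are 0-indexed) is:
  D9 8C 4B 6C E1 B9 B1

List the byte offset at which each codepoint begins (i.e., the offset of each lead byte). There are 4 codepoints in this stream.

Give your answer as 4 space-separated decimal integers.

Byte[0]=D9: 2-byte lead, need 1 cont bytes. acc=0x19
Byte[1]=8C: continuation. acc=(acc<<6)|0x0C=0x64C
Completed: cp=U+064C (starts at byte 0)
Byte[2]=4B: 1-byte ASCII. cp=U+004B
Byte[3]=6C: 1-byte ASCII. cp=U+006C
Byte[4]=E1: 3-byte lead, need 2 cont bytes. acc=0x1
Byte[5]=B9: continuation. acc=(acc<<6)|0x39=0x79
Byte[6]=B1: continuation. acc=(acc<<6)|0x31=0x1E71
Completed: cp=U+1E71 (starts at byte 4)

Answer: 0 2 3 4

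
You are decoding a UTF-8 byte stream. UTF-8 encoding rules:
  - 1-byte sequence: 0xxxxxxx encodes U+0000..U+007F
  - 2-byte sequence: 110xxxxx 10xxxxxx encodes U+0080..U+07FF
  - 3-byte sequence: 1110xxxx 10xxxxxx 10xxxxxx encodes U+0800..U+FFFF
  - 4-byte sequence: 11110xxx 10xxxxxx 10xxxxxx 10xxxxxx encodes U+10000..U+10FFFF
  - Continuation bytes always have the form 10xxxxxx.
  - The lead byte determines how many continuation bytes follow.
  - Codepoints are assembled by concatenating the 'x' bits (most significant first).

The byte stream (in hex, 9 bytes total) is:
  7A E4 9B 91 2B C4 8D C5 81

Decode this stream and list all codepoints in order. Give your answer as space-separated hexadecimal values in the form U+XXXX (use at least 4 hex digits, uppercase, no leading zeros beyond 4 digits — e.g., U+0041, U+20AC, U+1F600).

Byte[0]=7A: 1-byte ASCII. cp=U+007A
Byte[1]=E4: 3-byte lead, need 2 cont bytes. acc=0x4
Byte[2]=9B: continuation. acc=(acc<<6)|0x1B=0x11B
Byte[3]=91: continuation. acc=(acc<<6)|0x11=0x46D1
Completed: cp=U+46D1 (starts at byte 1)
Byte[4]=2B: 1-byte ASCII. cp=U+002B
Byte[5]=C4: 2-byte lead, need 1 cont bytes. acc=0x4
Byte[6]=8D: continuation. acc=(acc<<6)|0x0D=0x10D
Completed: cp=U+010D (starts at byte 5)
Byte[7]=C5: 2-byte lead, need 1 cont bytes. acc=0x5
Byte[8]=81: continuation. acc=(acc<<6)|0x01=0x141
Completed: cp=U+0141 (starts at byte 7)

Answer: U+007A U+46D1 U+002B U+010D U+0141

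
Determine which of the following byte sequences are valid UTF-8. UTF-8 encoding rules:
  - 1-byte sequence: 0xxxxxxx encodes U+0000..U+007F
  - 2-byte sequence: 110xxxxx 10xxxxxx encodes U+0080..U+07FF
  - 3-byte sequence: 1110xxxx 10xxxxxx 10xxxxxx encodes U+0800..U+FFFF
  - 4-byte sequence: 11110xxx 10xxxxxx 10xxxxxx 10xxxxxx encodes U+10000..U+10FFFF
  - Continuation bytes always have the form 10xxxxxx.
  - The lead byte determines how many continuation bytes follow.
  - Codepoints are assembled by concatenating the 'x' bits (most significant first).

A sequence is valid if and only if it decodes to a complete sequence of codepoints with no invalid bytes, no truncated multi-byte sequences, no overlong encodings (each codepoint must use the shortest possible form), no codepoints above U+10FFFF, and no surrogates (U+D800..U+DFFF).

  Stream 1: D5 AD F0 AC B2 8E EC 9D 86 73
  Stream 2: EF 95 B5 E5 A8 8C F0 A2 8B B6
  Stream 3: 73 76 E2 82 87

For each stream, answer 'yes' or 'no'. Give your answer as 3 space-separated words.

Answer: yes yes yes

Derivation:
Stream 1: decodes cleanly. VALID
Stream 2: decodes cleanly. VALID
Stream 3: decodes cleanly. VALID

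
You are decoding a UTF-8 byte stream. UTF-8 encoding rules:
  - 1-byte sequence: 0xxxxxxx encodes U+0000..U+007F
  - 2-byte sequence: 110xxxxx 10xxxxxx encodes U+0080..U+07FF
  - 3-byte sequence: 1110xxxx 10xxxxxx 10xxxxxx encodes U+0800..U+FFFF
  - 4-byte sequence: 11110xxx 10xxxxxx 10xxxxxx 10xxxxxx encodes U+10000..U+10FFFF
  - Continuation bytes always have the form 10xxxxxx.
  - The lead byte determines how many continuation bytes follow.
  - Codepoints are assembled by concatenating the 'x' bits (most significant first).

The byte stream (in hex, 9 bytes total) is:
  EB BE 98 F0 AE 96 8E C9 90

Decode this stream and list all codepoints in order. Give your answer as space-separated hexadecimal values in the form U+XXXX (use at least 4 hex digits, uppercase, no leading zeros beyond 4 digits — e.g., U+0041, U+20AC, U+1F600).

Byte[0]=EB: 3-byte lead, need 2 cont bytes. acc=0xB
Byte[1]=BE: continuation. acc=(acc<<6)|0x3E=0x2FE
Byte[2]=98: continuation. acc=(acc<<6)|0x18=0xBF98
Completed: cp=U+BF98 (starts at byte 0)
Byte[3]=F0: 4-byte lead, need 3 cont bytes. acc=0x0
Byte[4]=AE: continuation. acc=(acc<<6)|0x2E=0x2E
Byte[5]=96: continuation. acc=(acc<<6)|0x16=0xB96
Byte[6]=8E: continuation. acc=(acc<<6)|0x0E=0x2E58E
Completed: cp=U+2E58E (starts at byte 3)
Byte[7]=C9: 2-byte lead, need 1 cont bytes. acc=0x9
Byte[8]=90: continuation. acc=(acc<<6)|0x10=0x250
Completed: cp=U+0250 (starts at byte 7)

Answer: U+BF98 U+2E58E U+0250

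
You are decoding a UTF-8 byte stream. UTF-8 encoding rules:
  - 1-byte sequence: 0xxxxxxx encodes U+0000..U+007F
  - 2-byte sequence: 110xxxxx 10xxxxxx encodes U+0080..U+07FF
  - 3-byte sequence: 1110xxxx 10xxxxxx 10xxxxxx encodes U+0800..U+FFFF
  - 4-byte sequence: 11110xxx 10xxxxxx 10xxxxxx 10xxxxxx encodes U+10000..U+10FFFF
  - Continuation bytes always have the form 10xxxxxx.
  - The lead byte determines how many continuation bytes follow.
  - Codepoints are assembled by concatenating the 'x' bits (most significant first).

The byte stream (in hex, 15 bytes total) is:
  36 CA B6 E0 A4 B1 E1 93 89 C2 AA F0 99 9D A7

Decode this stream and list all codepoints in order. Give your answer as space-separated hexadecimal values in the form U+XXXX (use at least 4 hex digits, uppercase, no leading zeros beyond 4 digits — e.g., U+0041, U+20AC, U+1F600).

Byte[0]=36: 1-byte ASCII. cp=U+0036
Byte[1]=CA: 2-byte lead, need 1 cont bytes. acc=0xA
Byte[2]=B6: continuation. acc=(acc<<6)|0x36=0x2B6
Completed: cp=U+02B6 (starts at byte 1)
Byte[3]=E0: 3-byte lead, need 2 cont bytes. acc=0x0
Byte[4]=A4: continuation. acc=(acc<<6)|0x24=0x24
Byte[5]=B1: continuation. acc=(acc<<6)|0x31=0x931
Completed: cp=U+0931 (starts at byte 3)
Byte[6]=E1: 3-byte lead, need 2 cont bytes. acc=0x1
Byte[7]=93: continuation. acc=(acc<<6)|0x13=0x53
Byte[8]=89: continuation. acc=(acc<<6)|0x09=0x14C9
Completed: cp=U+14C9 (starts at byte 6)
Byte[9]=C2: 2-byte lead, need 1 cont bytes. acc=0x2
Byte[10]=AA: continuation. acc=(acc<<6)|0x2A=0xAA
Completed: cp=U+00AA (starts at byte 9)
Byte[11]=F0: 4-byte lead, need 3 cont bytes. acc=0x0
Byte[12]=99: continuation. acc=(acc<<6)|0x19=0x19
Byte[13]=9D: continuation. acc=(acc<<6)|0x1D=0x65D
Byte[14]=A7: continuation. acc=(acc<<6)|0x27=0x19767
Completed: cp=U+19767 (starts at byte 11)

Answer: U+0036 U+02B6 U+0931 U+14C9 U+00AA U+19767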